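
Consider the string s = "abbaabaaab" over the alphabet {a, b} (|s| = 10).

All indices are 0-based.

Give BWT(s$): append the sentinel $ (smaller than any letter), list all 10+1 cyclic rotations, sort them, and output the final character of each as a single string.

bbabaa$aaba

rank  rotation     last
    0  $abbaabaaab  b
    1  aaab$abbaab  b
    2  aab$abbaaba  a
    3  aabaaab$abb  b
    4  ab$abbaabaa  a
    5  abaaab$abba  a
    6  abbaabaaab$  $
    7  b$abbaabaaa  a
    8  baaab$abbaa  a
    9  baabaaab$ab  b
   10  bbaabaaab$a  a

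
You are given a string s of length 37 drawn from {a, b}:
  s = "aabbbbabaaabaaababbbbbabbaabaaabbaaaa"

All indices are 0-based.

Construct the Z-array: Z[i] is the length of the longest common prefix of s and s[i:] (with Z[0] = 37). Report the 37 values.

[37, 1, 0, 0, 0, 0, 1, 0, 2, 3, 1, 0, 2, 3, 1, 0, 1, 0, 0, 0, 0, 0, 1, 0, 0, 3, 1, 0, 2, 4, 1, 0, 0, 2, 2, 2, 1]

Z[0]=37
i=1: i≥r, start 0; Z[1]=1 scan→box=[1,2)
i=2: i≥r, start 0; Z[2]=0
i=3: i≥r, start 0; Z[3]=0
i=4: i≥r, start 0; Z[4]=0
i=5: i≥r, start 0; Z[5]=0
i=6: i≥r, start 0; Z[6]=1 scan→box=[6,7)
i=7: i≥r, start 0; Z[7]=0
i=8: i≥r, start 0; Z[8]=2 scan→box=[8,10)
i=9: min(r-i=1, Z[1]=1)=1; Z[9]=3 scan→box=[9,12)
i=10: min(r-i=2, Z[1]=1)=1; Z[10]=1
i=11: min(r-i=1, Z[2]=0)=0; Z[11]=0
i=12: i≥r, start 0; Z[12]=2 scan→box=[12,14)
i=13: min(r-i=1, Z[1]=1)=1; Z[13]=3 scan→box=[13,16)
i=14: min(r-i=2, Z[1]=1)=1; Z[14]=1
i=15: min(r-i=1, Z[2]=0)=0; Z[15]=0
i=16: i≥r, start 0; Z[16]=1 scan→box=[16,17)
i=17: i≥r, start 0; Z[17]=0
i=18: i≥r, start 0; Z[18]=0
i=19: i≥r, start 0; Z[19]=0
i=20: i≥r, start 0; Z[20]=0
i=21: i≥r, start 0; Z[21]=0
i=22: i≥r, start 0; Z[22]=1 scan→box=[22,23)
i=23: i≥r, start 0; Z[23]=0
i=24: i≥r, start 0; Z[24]=0
i=25: i≥r, start 0; Z[25]=3 scan→box=[25,28)
i=26: min(r-i=2, Z[1]=1)=1; Z[26]=1
i=27: min(r-i=1, Z[2]=0)=0; Z[27]=0
i=28: i≥r, start 0; Z[28]=2 scan→box=[28,30)
i=29: min(r-i=1, Z[1]=1)=1; Z[29]=4 scan→box=[29,33)
i=30: min(r-i=3, Z[1]=1)=1; Z[30]=1
i=31: min(r-i=2, Z[2]=0)=0; Z[31]=0
i=32: min(r-i=1, Z[3]=0)=0; Z[32]=0
i=33: i≥r, start 0; Z[33]=2 scan→box=[33,35)
i=34: min(r-i=1, Z[1]=1)=1; Z[34]=2 scan→box=[34,36)
i=35: min(r-i=1, Z[1]=1)=1; Z[35]=2 scan→box=[35,37)
i=36: min(r-i=1, Z[1]=1)=1; Z[36]=1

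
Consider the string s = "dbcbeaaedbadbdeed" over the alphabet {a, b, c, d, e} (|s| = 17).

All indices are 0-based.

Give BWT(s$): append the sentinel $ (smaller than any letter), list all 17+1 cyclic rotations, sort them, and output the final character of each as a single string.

debadddcbee$abbead

rank  rotation            last
    0  $dbcbeaaedbadbdeed  d
    1  aaedbadbdeed$dbcbe  e
    2  adbdeed$dbcbeaaedb  b
    3  aedbadbdeed$dbcbea  a
    4  badbdeed$dbcbeaaed  d
    5  bcbeaaedbadbdeed$d  d
    6  bdeed$dbcbeaaedbad  d
    7  beaaedbadbdeed$dbc  c
    8  cbeaaedbadbdeed$db  b
    9  d$dbcbeaaedbadbdee  e
   10  dbadbdeed$dbcbeaae  e
   11  dbcbeaaedbadbdeed$  $
   12  dbdeed$dbcbeaaedba  a
   13  deed$dbcbeaaedbadb  b
   14  eaaedbadbdeed$dbcb  b
   15  ed$dbcbeaaedbadbde  e
   16  edbadbdeed$dbcbeaa  a
   17  eed$dbcbeaaedbadbd  d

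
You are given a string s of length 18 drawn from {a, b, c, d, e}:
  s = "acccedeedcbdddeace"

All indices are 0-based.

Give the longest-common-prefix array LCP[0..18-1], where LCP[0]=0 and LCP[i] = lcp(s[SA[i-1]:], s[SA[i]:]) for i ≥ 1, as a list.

rank | idx | suffix
   0 |   0 | acccedeedcbdddeace
   1 |  15 | ace
   2 |  10 | bdddeace
   3 |   9 | cbdddeace
   4 |   1 | cccedeedcbdddeace
   5 |   2 | ccedeedcbdddeace
   6 |  16 | ce
   7 |   3 | cedeedcbdddeace
   8 |   8 | dcbdddeace
   9 |  11 | dddeace
  10 |  12 | ddeace
  11 |  13 | deace
  12 |   5 | deedcbdddeace
  13 |  17 | e
  14 |  14 | eace
  15 |   7 | edcbdddeace
  16 |   4 | edeedcbdddeace
  17 |   6 | eedcbdddeace

SA = [0, 15, 10, 9, 1, 2, 16, 3, 8, 11, 12, 13, 5, 17, 14, 7, 4, 6]
rank  pair      lcp
   1  s[0:],s[15:]  2  'ac'
   2  s[15:],s[10:]  0  ''
   3  s[10:],s[9:]  0  ''
   4  s[9:],s[1:]  1  'c'
   5  s[1:],s[2:]  2  'cc'
   6  s[2:],s[16:]  1  'c'
   7  s[16:],s[3:]  2  'ce'
   8  s[3:],s[8:]  0  ''
   9  s[8:],s[11:]  1  'd'
  10  s[11:],s[12:]  2  'dd'
  11  s[12:],s[13:]  1  'd'
  12  s[13:],s[5:]  2  'de'
  13  s[5:],s[17:]  0  ''
  14  s[17:],s[14:]  1  'e'
  15  s[14:],s[7:]  1  'e'
  16  s[7:],s[4:]  2  'ed'
  17  s[4:],s[6:]  1  'e'

[0, 2, 0, 0, 1, 2, 1, 2, 0, 1, 2, 1, 2, 0, 1, 1, 2, 1]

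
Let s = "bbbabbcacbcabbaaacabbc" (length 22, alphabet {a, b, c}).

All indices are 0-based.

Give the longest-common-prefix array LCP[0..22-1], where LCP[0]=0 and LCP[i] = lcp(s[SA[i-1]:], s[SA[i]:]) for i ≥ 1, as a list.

sorted suffixes:
  #0 SA[0]=14  'aaacabbc'
  #1 SA[1]=15  'aacabbc'
  #2 SA[2]=11  'abbaaacabbc'
  #3 SA[3]=18  'abbc'
  #4 SA[4]=3  'abbcacbcabbaaacabbc'
  #5 SA[5]=16  'acabbc'
  #6 SA[6]=7  'acbcabbaaacabbc'
  #7 SA[7]=13  'baaacabbc'
  #8 SA[8]=2  'babbcacbcabbaaacabbc'
  #9 SA[9]=12  'bbaaacabbc'
  #10 SA[10]=1  'bbabbcacbcabbaaacabbc'
  #11 SA[11]=0  'bbbabbcacbcabbaaacabbc'
  #12 SA[12]=19  'bbc'
  #13 SA[13]=4  'bbcacbcabbaaacabbc'
  #14 SA[14]=20  'bc'
  #15 SA[15]=9  'bcabbaaacabbc'
  #16 SA[16]=5  'bcacbcabbaaacabbc'
  #17 SA[17]=21  'c'
  #18 SA[18]=10  'cabbaaacabbc'
  #19 SA[19]=17  'cabbc'
  #20 SA[20]=6  'cacbcabbaaacabbc'
  #21 SA[21]=8  'cbcabbaaacabbc'

SA = [14, 15, 11, 18, 3, 16, 7, 13, 2, 12, 1, 0, 19, 4, 20, 9, 5, 21, 10, 17, 6, 8]
[i] adj suffixes → lcp
  [1] 14/15 → 2 ('aa')
  [2] 15/11 → 1 ('a')
  [3] 11/18 → 3 ('abb')
  [4] 18/3 → 4 ('abbc')
  [5] 3/16 → 1 ('a')
  [6] 16/7 → 2 ('ac')
  [7] 7/13 → 0 ('')
  [8] 13/2 → 2 ('ba')
  [9] 2/12 → 1 ('b')
  [10] 12/1 → 3 ('bba')
  [11] 1/0 → 2 ('bb')
  [12] 0/19 → 2 ('bb')
  [13] 19/4 → 3 ('bbc')
  [14] 4/20 → 1 ('b')
  [15] 20/9 → 2 ('bc')
  [16] 9/5 → 3 ('bca')
  [17] 5/21 → 0 ('')
  [18] 21/10 → 1 ('c')
  [19] 10/17 → 4 ('cabb')
  [20] 17/6 → 2 ('ca')
  [21] 6/8 → 1 ('c')

[0, 2, 1, 3, 4, 1, 2, 0, 2, 1, 3, 2, 2, 3, 1, 2, 3, 0, 1, 4, 2, 1]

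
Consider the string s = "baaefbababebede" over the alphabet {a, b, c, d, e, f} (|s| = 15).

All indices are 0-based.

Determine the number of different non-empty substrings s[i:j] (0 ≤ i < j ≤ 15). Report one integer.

105

rank→(start, suffix):
  0 → (1, 'aaefbababebede')
  1 → (6, 'ababebede')
  2 → (8, 'abebede')
  3 → (2, 'aefbababebede')
  4 → (0, 'baaefbababebede')
  5 → (5, 'bababebede')
  6 → (7, 'babebede')
  7 → (9, 'bebede')
  8 → (11, 'bede')
  9 → (13, 'de')
  10 → (14, 'e')
  11 → (10, 'ebede')
  12 → (12, 'ede')
  13 → (3, 'efbababebede')
  14 → (4, 'fbababebede')

SA = [1, 6, 8, 2, 0, 5, 7, 9, 11, 13, 14, 10, 12, 3, 4]
i: (SA[i-1],SA[i]) lcp shared
  1: (1,6) 1 'a'
  2: (6,8) 2 'ab'
  3: (8,2) 1 'a'
  4: (2,0) 0 ''
  5: (0,5) 2 'ba'
  6: (5,7) 3 'bab'
  7: (7,9) 1 'b'
  8: (9,11) 2 'be'
  9: (11,13) 0 ''
  10: (13,14) 0 ''
  11: (14,10) 1 'e'
  12: (10,12) 1 'e'
  13: (12,3) 1 'e'
  14: (3,4) 0 ''

n(n+1)/2 = 15·16/2 = 120
Σ LCP = 0 + 1 + 2 + 1 + 0 + 2 + 3 + 1 + 2 + 0 + 0 + 1 + 1 + 1 + 0 = 15
distinct = 120 − 15 = 105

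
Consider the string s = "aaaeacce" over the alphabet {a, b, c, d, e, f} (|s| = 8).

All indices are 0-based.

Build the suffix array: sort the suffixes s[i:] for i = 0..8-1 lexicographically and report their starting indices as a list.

[0, 1, 4, 2, 5, 6, 7, 3]

rank | idx | suffix
   0 |   0 | aaaeacce
   1 |   1 | aaeacce
   2 |   4 | acce
   3 |   2 | aeacce
   4 |   5 | cce
   5 |   6 | ce
   6 |   7 | e
   7 |   3 | eacce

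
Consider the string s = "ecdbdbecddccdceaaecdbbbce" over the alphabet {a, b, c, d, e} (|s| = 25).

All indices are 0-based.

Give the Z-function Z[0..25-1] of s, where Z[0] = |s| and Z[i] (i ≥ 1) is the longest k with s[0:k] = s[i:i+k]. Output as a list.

[25, 0, 0, 0, 0, 0, 3, 0, 0, 0, 0, 0, 0, 0, 1, 0, 0, 4, 0, 0, 0, 0, 0, 0, 1]

Z[0]=25
i=1: i≥r, start 0; Z[1]=0
i=2: i≥r, start 0; Z[2]=0
i=3: i≥r, start 0; Z[3]=0
i=4: i≥r, start 0; Z[4]=0
i=5: i≥r, start 0; Z[5]=0
i=6: i≥r, start 0; Z[6]=3 extend→box=[6,9)
i=7: min(r-i=2, Z[1]=0)=0; Z[7]=0
i=8: min(r-i=1, Z[2]=0)=0; Z[8]=0
i=9: i≥r, start 0; Z[9]=0
i=10: i≥r, start 0; Z[10]=0
i=11: i≥r, start 0; Z[11]=0
i=12: i≥r, start 0; Z[12]=0
i=13: i≥r, start 0; Z[13]=0
i=14: i≥r, start 0; Z[14]=1 extend→box=[14,15)
i=15: i≥r, start 0; Z[15]=0
i=16: i≥r, start 0; Z[16]=0
i=17: i≥r, start 0; Z[17]=4 extend→box=[17,21)
i=18: min(r-i=3, Z[1]=0)=0; Z[18]=0
i=19: min(r-i=2, Z[2]=0)=0; Z[19]=0
i=20: min(r-i=1, Z[3]=0)=0; Z[20]=0
i=21: i≥r, start 0; Z[21]=0
i=22: i≥r, start 0; Z[22]=0
i=23: i≥r, start 0; Z[23]=0
i=24: i≥r, start 0; Z[24]=1 extend→box=[24,25)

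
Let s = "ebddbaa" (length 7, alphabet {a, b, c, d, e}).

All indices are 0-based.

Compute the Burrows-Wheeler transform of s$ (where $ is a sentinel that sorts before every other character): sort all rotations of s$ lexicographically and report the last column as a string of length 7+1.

rank  rotation  last
    0  $ebddbaa  a
    1  a$ebddba  a
    2  aa$ebddb  b
    3  baa$ebdd  d
    4  bddbaa$e  e
    5  dbaa$ebd  d
    6  ddbaa$eb  b
    7  ebddbaa$  $

aabdedb$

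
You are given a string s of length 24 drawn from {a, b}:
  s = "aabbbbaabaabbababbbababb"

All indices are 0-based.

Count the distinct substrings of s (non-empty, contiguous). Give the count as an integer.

rank→(start, suffix):
  0 → (6, 'aabaabbababbbababb')
  1 → (9, 'aabbababbbababb')
  2 → (0, 'aabbbbaabaabbababbbababb')
  3 → (7, 'abaabbababbbababb')
  4 → (19, 'ababb')
  5 → (13, 'ababbbababb')
  6 → (21, 'abb')
  7 → (10, 'abbababbbababb')
  8 → (15, 'abbbababb')
  9 → (1, 'abbbbaabaabbababbbababb')
  10 → (23, 'b')
  11 → (5, 'baabaabbababbbababb')
  12 → (8, 'baabbababbbababb')
  13 → (18, 'bababb')
  14 → (12, 'bababbbababb')
  15 → (20, 'babb')
  16 → (14, 'babbbababb')
  17 → (22, 'bb')
  18 → (4, 'bbaabaabbababbbababb')
  19 → (17, 'bbababb')
  20 → (11, 'bbababbbababb')
  21 → (3, 'bbbaabaabbababbbababb')
  22 → (16, 'bbbababb')
  23 → (2, 'bbbbaabaabbababbbababb')

SA = [6, 9, 0, 7, 19, 13, 21, 10, 15, 1, 23, 5, 8, 18, 12, 20, 14, 22, 4, 17, 11, 3, 16, 2]
rank  pair      lcp
   1  s[6:],s[9:]  3  'aab'
   2  s[9:],s[0:]  4  'aabb'
   3  s[0:],s[7:]  1  'a'
   4  s[7:],s[19:]  3  'aba'
   5  s[19:],s[13:]  5  'ababb'
   6  s[13:],s[21:]  2  'ab'
   7  s[21:],s[10:]  3  'abb'
   8  s[10:],s[15:]  3  'abb'
   9  s[15:],s[1:]  4  'abbb'
  10  s[1:],s[23:]  0  ''
  11  s[23:],s[5:]  1  'b'
  12  s[5:],s[8:]  4  'baab'
  13  s[8:],s[18:]  2  'ba'
  14  s[18:],s[12:]  6  'bababb'
  15  s[12:],s[20:]  3  'bab'
  16  s[20:],s[14:]  4  'babb'
  17  s[14:],s[22:]  1  'b'
  18  s[22:],s[4:]  2  'bb'
  19  s[4:],s[17:]  3  'bba'
  20  s[17:],s[11:]  7  'bbababb'
  21  s[11:],s[3:]  2  'bb'
  22  s[3:],s[16:]  4  'bbba'
  23  s[16:],s[2:]  3  'bbb'

n(n+1)/2 = 24·25/2 = 300
Σ LCP = 0 + 3 + 4 + 1 + 3 + 5 + 2 + 3 + 3 + 4 + 0 + 1 + 4 + 2 + 6 + 3 + 4 + 1 + 2 + 3 + 7 + 2 + 4 + 3 = 70
distinct = 300 − 70 = 230

230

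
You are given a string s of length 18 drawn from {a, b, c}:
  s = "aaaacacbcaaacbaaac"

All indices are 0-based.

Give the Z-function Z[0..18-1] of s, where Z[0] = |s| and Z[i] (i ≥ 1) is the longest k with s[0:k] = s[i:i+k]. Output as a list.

Z[0]=18
i=1: i≥r, start 0; Z[1]=3 scan→box=[1,4)
i=2: min(r-i=2, Z[1]=3)=2; Z[2]=2
i=3: min(r-i=1, Z[2]=2)=1; Z[3]=1
i=4: i≥r, start 0; Z[4]=0
i=5: i≥r, start 0; Z[5]=1 scan→box=[5,6)
i=6: i≥r, start 0; Z[6]=0
i=7: i≥r, start 0; Z[7]=0
i=8: i≥r, start 0; Z[8]=0
i=9: i≥r, start 0; Z[9]=3 scan→box=[9,12)
i=10: min(r-i=2, Z[1]=3)=2; Z[10]=2
i=11: min(r-i=1, Z[2]=2)=1; Z[11]=1
i=12: i≥r, start 0; Z[12]=0
i=13: i≥r, start 0; Z[13]=0
i=14: i≥r, start 0; Z[14]=3 scan→box=[14,17)
i=15: min(r-i=2, Z[1]=3)=2; Z[15]=2
i=16: min(r-i=1, Z[2]=2)=1; Z[16]=1
i=17: i≥r, start 0; Z[17]=0

[18, 3, 2, 1, 0, 1, 0, 0, 0, 3, 2, 1, 0, 0, 3, 2, 1, 0]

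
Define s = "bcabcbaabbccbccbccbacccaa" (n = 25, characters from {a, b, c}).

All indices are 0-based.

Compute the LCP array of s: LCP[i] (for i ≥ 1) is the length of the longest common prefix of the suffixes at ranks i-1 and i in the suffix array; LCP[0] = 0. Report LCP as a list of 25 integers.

rank | idx | suffix
   0 |  24 | a
   1 |  23 | aa
   2 |   6 | aabbccbccbccbacccaa
   3 |   7 | abbccbccbccbacccaa
   4 |   2 | abcbaabbccbccbccbacccaa
   5 |  19 | acccaa
   6 |   5 | baabbccbccbccbacccaa
   7 |  18 | bacccaa
   8 |   8 | bbccbccbccbacccaa
   9 |   0 | bcabcbaabbccbccbccbacccaa
  10 |   3 | bcbaabbccbccbccbacccaa
  11 |  15 | bccbacccaa
  12 |  12 | bccbccbacccaa
  13 |   9 | bccbccbccbacccaa
  14 |  22 | caa
  15 |   1 | cabcbaabbccbccbccbacccaa
  16 |   4 | cbaabbccbccbccbacccaa
  17 |  17 | cbacccaa
  18 |  14 | cbccbacccaa
  19 |  11 | cbccbccbacccaa
  20 |  21 | ccaa
  21 |  16 | ccbacccaa
  22 |  13 | ccbccbacccaa
  23 |  10 | ccbccbccbacccaa
  24 |  20 | cccaa

SA = [24, 23, 6, 7, 2, 19, 5, 18, 8, 0, 3, 15, 12, 9, 22, 1, 4, 17, 14, 11, 21, 16, 13, 10, 20]
[i] adj suffixes → lcp
  [1] 24/23 → 1 ('a')
  [2] 23/6 → 2 ('aa')
  [3] 6/7 → 1 ('a')
  [4] 7/2 → 2 ('ab')
  [5] 2/19 → 1 ('a')
  [6] 19/5 → 0 ('')
  [7] 5/18 → 2 ('ba')
  [8] 18/8 → 1 ('b')
  [9] 8/0 → 1 ('b')
  [10] 0/3 → 2 ('bc')
  [11] 3/15 → 2 ('bc')
  [12] 15/12 → 4 ('bccb')
  [13] 12/9 → 7 ('bccbccb')
  [14] 9/22 → 0 ('')
  [15] 22/1 → 2 ('ca')
  [16] 1/4 → 1 ('c')
  [17] 4/17 → 3 ('cba')
  [18] 17/14 → 2 ('cb')
  [19] 14/11 → 5 ('cbccb')
  [20] 11/21 → 1 ('c')
  [21] 21/16 → 2 ('cc')
  [22] 16/13 → 3 ('ccb')
  [23] 13/10 → 6 ('ccbccb')
  [24] 10/20 → 2 ('cc')

[0, 1, 2, 1, 2, 1, 0, 2, 1, 1, 2, 2, 4, 7, 0, 2, 1, 3, 2, 5, 1, 2, 3, 6, 2]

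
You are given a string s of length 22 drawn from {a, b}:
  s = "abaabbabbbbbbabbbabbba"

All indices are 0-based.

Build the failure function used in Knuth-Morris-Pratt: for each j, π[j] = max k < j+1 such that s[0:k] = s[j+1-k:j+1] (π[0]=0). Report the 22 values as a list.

[0, 0, 1, 1, 2, 0, 1, 2, 0, 0, 0, 0, 0, 1, 2, 0, 0, 1, 2, 0, 0, 1]

π[0] = 0
j=1 s[j]='b': π[1]=0 (border '')
j=2 s[j]='a': π[2]=1 (border 'a')
j=3 s[j]='a': k: 1→0; π[3]=1 (border 'a')
j=4 s[j]='b': π[4]=2 (border 'ab')
j=5 s[j]='b': k: 2→0; π[5]=0 (border '')
j=6 s[j]='a': π[6]=1 (border 'a')
j=7 s[j]='b': π[7]=2 (border 'ab')
j=8 s[j]='b': k: 2→0; π[8]=0 (border '')
j=9 s[j]='b': π[9]=0 (border '')
j=10 s[j]='b': π[10]=0 (border '')
j=11 s[j]='b': π[11]=0 (border '')
j=12 s[j]='b': π[12]=0 (border '')
j=13 s[j]='a': π[13]=1 (border 'a')
j=14 s[j]='b': π[14]=2 (border 'ab')
j=15 s[j]='b': k: 2→0; π[15]=0 (border '')
j=16 s[j]='b': π[16]=0 (border '')
j=17 s[j]='a': π[17]=1 (border 'a')
j=18 s[j]='b': π[18]=2 (border 'ab')
j=19 s[j]='b': k: 2→0; π[19]=0 (border '')
j=20 s[j]='b': π[20]=0 (border '')
j=21 s[j]='a': π[21]=1 (border 'a')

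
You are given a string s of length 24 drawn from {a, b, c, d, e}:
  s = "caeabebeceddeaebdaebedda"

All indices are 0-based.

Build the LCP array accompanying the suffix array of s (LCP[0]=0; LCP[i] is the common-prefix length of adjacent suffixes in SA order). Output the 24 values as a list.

[0, 1, 1, 2, 3, 0, 1, 2, 2, 0, 1, 0, 2, 1, 2, 1, 0, 2, 1, 2, 3, 1, 1, 3]

sorted suffixes:
  #0 SA[0]=23  'a'
  #1 SA[1]=3  'abebeceddeaebdaebedda'
  #2 SA[2]=1  'aeabebeceddeaebdaebedda'
  #3 SA[3]=13  'aebdaebedda'
  #4 SA[4]=17  'aebedda'
  #5 SA[5]=15  'bdaebedda'
  #6 SA[6]=4  'bebeceddeaebdaebedda'
  #7 SA[7]=6  'beceddeaebdaebedda'
  #8 SA[8]=19  'bedda'
  #9 SA[9]=0  'caeabebeceddeaebdaebedda'
  #10 SA[10]=8  'ceddeaebdaebedda'
  #11 SA[11]=22  'da'
  #12 SA[12]=16  'daebedda'
  #13 SA[13]=21  'dda'
  #14 SA[14]=10  'ddeaebdaebedda'
  #15 SA[15]=11  'deaebdaebedda'
  #16 SA[16]=2  'eabebeceddeaebdaebedda'
  #17 SA[17]=12  'eaebdaebedda'
  #18 SA[18]=14  'ebdaebedda'
  #19 SA[19]=5  'ebeceddeaebdaebedda'
  #20 SA[20]=18  'ebedda'
  #21 SA[21]=7  'eceddeaebdaebedda'
  #22 SA[22]=20  'edda'
  #23 SA[23]=9  'eddeaebdaebedda'

SA = [23, 3, 1, 13, 17, 15, 4, 6, 19, 0, 8, 22, 16, 21, 10, 11, 2, 12, 14, 5, 18, 7, 20, 9]
[i] adj suffixes → lcp
  [1] 23/3 → 1 ('a')
  [2] 3/1 → 1 ('a')
  [3] 1/13 → 2 ('ae')
  [4] 13/17 → 3 ('aeb')
  [5] 17/15 → 0 ('')
  [6] 15/4 → 1 ('b')
  [7] 4/6 → 2 ('be')
  [8] 6/19 → 2 ('be')
  [9] 19/0 → 0 ('')
  [10] 0/8 → 1 ('c')
  [11] 8/22 → 0 ('')
  [12] 22/16 → 2 ('da')
  [13] 16/21 → 1 ('d')
  [14] 21/10 → 2 ('dd')
  [15] 10/11 → 1 ('d')
  [16] 11/2 → 0 ('')
  [17] 2/12 → 2 ('ea')
  [18] 12/14 → 1 ('e')
  [19] 14/5 → 2 ('eb')
  [20] 5/18 → 3 ('ebe')
  [21] 18/7 → 1 ('e')
  [22] 7/20 → 1 ('e')
  [23] 20/9 → 3 ('edd')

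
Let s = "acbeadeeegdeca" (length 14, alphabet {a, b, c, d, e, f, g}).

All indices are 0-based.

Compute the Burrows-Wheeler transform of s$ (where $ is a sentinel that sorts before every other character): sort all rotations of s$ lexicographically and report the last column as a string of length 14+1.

rank  rotation         last
    0  $acbeadeeegdeca  a
    1  a$acbeadeeegdec  c
    2  acbeadeeegdeca$  $
    3  adeeegdeca$acbe  e
    4  beadeeegdeca$ac  c
    5  ca$acbeadeeegde  e
    6  cbeadeeegdeca$a  a
    7  deca$acbeadeeeg  g
    8  deeegdeca$acbea  a
    9  eadeeegdeca$acb  b
   10  eca$acbeadeeegd  d
   11  eeegdeca$acbead  d
   12  eegdeca$acbeade  e
   13  egdeca$acbeadee  e
   14  gdeca$acbeadeee  e

ac$eceagabddeee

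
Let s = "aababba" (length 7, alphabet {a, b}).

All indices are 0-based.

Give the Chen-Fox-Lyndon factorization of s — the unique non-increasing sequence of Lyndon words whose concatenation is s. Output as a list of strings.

emit factor 1: 'aababb' (i=0, period=6)
emit factor 2: 'a' (i=6, period=1)

["aababb", "a"]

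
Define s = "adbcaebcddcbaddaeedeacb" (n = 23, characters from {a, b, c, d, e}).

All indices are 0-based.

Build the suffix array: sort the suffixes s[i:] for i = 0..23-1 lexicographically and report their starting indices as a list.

[20, 0, 12, 4, 15, 22, 11, 2, 6, 3, 21, 10, 7, 14, 1, 9, 13, 8, 18, 19, 5, 17, 16]

rank | idx | suffix
   0 |  20 | acb
   1 |   0 | adbcaebcddcbaddaeedeacb
   2 |  12 | addaeedeacb
   3 |   4 | aebcddcbaddaeedeacb
   4 |  15 | aeedeacb
   5 |  22 | b
   6 |  11 | baddaeedeacb
   7 |   2 | bcaebcddcbaddaeedeacb
   8 |   6 | bcddcbaddaeedeacb
   9 |   3 | caebcddcbaddaeedeacb
  10 |  21 | cb
  11 |  10 | cbaddaeedeacb
  12 |   7 | cddcbaddaeedeacb
  13 |  14 | daeedeacb
  14 |   1 | dbcaebcddcbaddaeedeacb
  15 |   9 | dcbaddaeedeacb
  16 |  13 | ddaeedeacb
  17 |   8 | ddcbaddaeedeacb
  18 |  18 | deacb
  19 |  19 | eacb
  20 |   5 | ebcddcbaddaeedeacb
  21 |  17 | edeacb
  22 |  16 | eedeacb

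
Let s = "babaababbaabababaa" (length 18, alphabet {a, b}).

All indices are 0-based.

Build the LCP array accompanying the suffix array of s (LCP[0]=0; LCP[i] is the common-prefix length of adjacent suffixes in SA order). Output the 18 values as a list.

[0, 1, 2, 5, 1, 4, 3, 5, 4, 2, 0, 3, 6, 2, 5, 4, 3, 1]

rank→(start, suffix):
  0 → (17, 'a')
  1 → (16, 'aa')
  2 → (9, 'aabababaa')
  3 → (3, 'aababbaabababaa')
  4 → (14, 'abaa')
  5 → (1, 'abaababbaabababaa')
  6 → (12, 'ababaa')
  7 → (10, 'abababaa')
  8 → (4, 'ababbaabababaa')
  9 → (6, 'abbaabababaa')
  10 → (15, 'baa')
  11 → (8, 'baabababaa')
  12 → (2, 'baababbaabababaa')
  13 → (13, 'babaa')
  14 → (0, 'babaababbaabababaa')
  15 → (11, 'bababaa')
  16 → (5, 'babbaabababaa')
  17 → (7, 'bbaabababaa')

SA = [17, 16, 9, 3, 14, 1, 12, 10, 4, 6, 15, 8, 2, 13, 0, 11, 5, 7]
rank  pair      lcp
   1  s[17:],s[16:]  1  'a'
   2  s[16:],s[9:]  2  'aa'
   3  s[9:],s[3:]  5  'aabab'
   4  s[3:],s[14:]  1  'a'
   5  s[14:],s[1:]  4  'abaa'
   6  s[1:],s[12:]  3  'aba'
   7  s[12:],s[10:]  5  'ababa'
   8  s[10:],s[4:]  4  'abab'
   9  s[4:],s[6:]  2  'ab'
  10  s[6:],s[15:]  0  ''
  11  s[15:],s[8:]  3  'baa'
  12  s[8:],s[2:]  6  'baabab'
  13  s[2:],s[13:]  2  'ba'
  14  s[13:],s[0:]  5  'babaa'
  15  s[0:],s[11:]  4  'baba'
  16  s[11:],s[5:]  3  'bab'
  17  s[5:],s[7:]  1  'b'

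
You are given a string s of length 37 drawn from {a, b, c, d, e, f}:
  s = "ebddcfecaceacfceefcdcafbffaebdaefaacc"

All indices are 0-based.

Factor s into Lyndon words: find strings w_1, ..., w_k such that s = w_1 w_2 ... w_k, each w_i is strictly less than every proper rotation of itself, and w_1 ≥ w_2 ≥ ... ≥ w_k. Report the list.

["e", "bddcfec", "aceacfceefcdcafbffaebdaef", "aacc"]

emit factor 1: 'e' (i=0, period=1)
emit factor 2: 'bddcfec' (i=1, period=7)
emit factor 3: 'aceacfceefcdcafbffaebdaef' (i=8, period=25)
emit factor 4: 'aacc' (i=33, period=4)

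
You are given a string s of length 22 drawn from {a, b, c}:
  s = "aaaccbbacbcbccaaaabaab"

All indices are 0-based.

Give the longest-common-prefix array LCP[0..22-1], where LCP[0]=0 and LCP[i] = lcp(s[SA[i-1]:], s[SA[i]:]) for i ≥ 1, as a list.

sorted suffixes:
  #0 SA[0]=14  'aaaabaab'
  #1 SA[1]=15  'aaabaab'
  #2 SA[2]=0  'aaaccbbacbcbccaaaabaab'
  #3 SA[3]=19  'aab'
  #4 SA[4]=16  'aabaab'
  #5 SA[5]=1  'aaccbbacbcbccaaaabaab'
  #6 SA[6]=20  'ab'
  #7 SA[7]=17  'abaab'
  #8 SA[8]=7  'acbcbccaaaabaab'
  #9 SA[9]=2  'accbbacbcbccaaaabaab'
  #10 SA[10]=21  'b'
  #11 SA[11]=18  'baab'
  #12 SA[12]=6  'bacbcbccaaaabaab'
  #13 SA[13]=5  'bbacbcbccaaaabaab'
  #14 SA[14]=9  'bcbccaaaabaab'
  #15 SA[15]=11  'bccaaaabaab'
  #16 SA[16]=13  'caaaabaab'
  #17 SA[17]=4  'cbbacbcbccaaaabaab'
  #18 SA[18]=8  'cbcbccaaaabaab'
  #19 SA[19]=10  'cbccaaaabaab'
  #20 SA[20]=12  'ccaaaabaab'
  #21 SA[21]=3  'ccbbacbcbccaaaabaab'

SA = [14, 15, 0, 19, 16, 1, 20, 17, 7, 2, 21, 18, 6, 5, 9, 11, 13, 4, 8, 10, 12, 3]
rank  pair      lcp
   1  s[14:],s[15:]  3  'aaa'
   2  s[15:],s[0:]  3  'aaa'
   3  s[0:],s[19:]  2  'aa'
   4  s[19:],s[16:]  3  'aab'
   5  s[16:],s[1:]  2  'aa'
   6  s[1:],s[20:]  1  'a'
   7  s[20:],s[17:]  2  'ab'
   8  s[17:],s[7:]  1  'a'
   9  s[7:],s[2:]  2  'ac'
  10  s[2:],s[21:]  0  ''
  11  s[21:],s[18:]  1  'b'
  12  s[18:],s[6:]  2  'ba'
  13  s[6:],s[5:]  1  'b'
  14  s[5:],s[9:]  1  'b'
  15  s[9:],s[11:]  2  'bc'
  16  s[11:],s[13:]  0  ''
  17  s[13:],s[4:]  1  'c'
  18  s[4:],s[8:]  2  'cb'
  19  s[8:],s[10:]  3  'cbc'
  20  s[10:],s[12:]  1  'c'
  21  s[12:],s[3:]  2  'cc'

[0, 3, 3, 2, 3, 2, 1, 2, 1, 2, 0, 1, 2, 1, 1, 2, 0, 1, 2, 3, 1, 2]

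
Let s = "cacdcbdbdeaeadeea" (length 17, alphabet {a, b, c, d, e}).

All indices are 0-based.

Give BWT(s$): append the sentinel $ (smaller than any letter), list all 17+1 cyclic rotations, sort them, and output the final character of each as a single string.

aeceecd$dabcbaeadd

rank  rotation            last
    0  $cacdcbdbdeaeadeea  a
    1  a$cacdcbdbdeaeadee  e
    2  acdcbdbdeaeadeea$c  c
    3  adeea$cacdcbdbdeae  e
    4  aeadeea$cacdcbdbde  e
    5  bdbdeaeadeea$cacdc  c
    6  bdeaeadeea$cacdcbd  d
    7  cacdcbdbdeaeadeea$  $
    8  cbdbdeaeadeea$cacd  d
    9  cdcbdbdeaeadeea$ca  a
   10  dbdeaeadeea$cacdcb  b
   11  dcbdbdeaeadeea$cac  c
   12  deaeadeea$cacdcbdb  b
   13  deea$cacdcbdbdeaea  a
   14  ea$cacdcbdbdeaeade  e
   15  eadeea$cacdcbdbdea  a
   16  eaeadeea$cacdcbdbd  d
   17  eea$cacdcbdbdeaead  d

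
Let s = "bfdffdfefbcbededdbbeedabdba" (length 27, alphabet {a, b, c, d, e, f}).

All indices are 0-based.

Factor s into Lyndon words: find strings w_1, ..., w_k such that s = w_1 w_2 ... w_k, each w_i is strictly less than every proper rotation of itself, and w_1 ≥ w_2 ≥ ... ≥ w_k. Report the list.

emit factor 1: 'bfdffdfef' (i=0, period=9)
emit factor 2: 'bcbededd' (i=9, period=8)
emit factor 3: 'bbeed' (i=17, period=5)
emit factor 4: 'abdb' (i=22, period=4)
emit factor 5: 'a' (i=26, period=1)

["bfdffdfef", "bcbededd", "bbeed", "abdb", "a"]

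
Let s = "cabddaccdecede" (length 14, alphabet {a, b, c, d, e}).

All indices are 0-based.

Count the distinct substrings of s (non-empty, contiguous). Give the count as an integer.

rank→(start, suffix):
  0 → (1, 'abddaccdecede')
  1 → (5, 'accdecede')
  2 → (2, 'bddaccdecede')
  3 → (0, 'cabddaccdecede')
  4 → (6, 'ccdecede')
  5 → (7, 'cdecede')
  6 → (10, 'cede')
  7 → (4, 'daccdecede')
  8 → (3, 'ddaccdecede')
  9 → (12, 'de')
  10 → (8, 'decede')
  11 → (13, 'e')
  12 → (9, 'ecede')
  13 → (11, 'ede')

SA = [1, 5, 2, 0, 6, 7, 10, 4, 3, 12, 8, 13, 9, 11]
rank  pair      lcp
   1  s[1:],s[5:]  1  'a'
   2  s[5:],s[2:]  0  ''
   3  s[2:],s[0:]  0  ''
   4  s[0:],s[6:]  1  'c'
   5  s[6:],s[7:]  1  'c'
   6  s[7:],s[10:]  1  'c'
   7  s[10:],s[4:]  0  ''
   8  s[4:],s[3:]  1  'd'
   9  s[3:],s[12:]  1  'd'
  10  s[12:],s[8:]  2  'de'
  11  s[8:],s[13:]  0  ''
  12  s[13:],s[9:]  1  'e'
  13  s[9:],s[11:]  1  'e'

n(n+1)/2 = 14·15/2 = 105
Σ LCP = 0 + 1 + 0 + 0 + 1 + 1 + 1 + 0 + 1 + 1 + 2 + 0 + 1 + 1 = 10
distinct = 105 − 10 = 95

95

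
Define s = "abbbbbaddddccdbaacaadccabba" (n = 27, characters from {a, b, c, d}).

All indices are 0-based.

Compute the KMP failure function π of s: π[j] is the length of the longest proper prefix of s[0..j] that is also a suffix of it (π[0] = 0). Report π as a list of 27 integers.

[0, 0, 0, 0, 0, 0, 1, 0, 0, 0, 0, 0, 0, 0, 0, 1, 1, 0, 1, 1, 0, 0, 0, 1, 2, 3, 1]

π[0] = 0
j=1 s[j]='b': π[1]=0 (border '')
j=2 s[j]='b': π[2]=0 (border '')
j=3 s[j]='b': π[3]=0 (border '')
j=4 s[j]='b': π[4]=0 (border '')
j=5 s[j]='b': π[5]=0 (border '')
j=6 s[j]='a': π[6]=1 (border 'a')
j=7 s[j]='d': k: 1→0; π[7]=0 (border '')
j=8 s[j]='d': π[8]=0 (border '')
j=9 s[j]='d': π[9]=0 (border '')
j=10 s[j]='d': π[10]=0 (border '')
j=11 s[j]='c': π[11]=0 (border '')
j=12 s[j]='c': π[12]=0 (border '')
j=13 s[j]='d': π[13]=0 (border '')
j=14 s[j]='b': π[14]=0 (border '')
j=15 s[j]='a': π[15]=1 (border 'a')
j=16 s[j]='a': k: 1→0; π[16]=1 (border 'a')
j=17 s[j]='c': k: 1→0; π[17]=0 (border '')
j=18 s[j]='a': π[18]=1 (border 'a')
j=19 s[j]='a': k: 1→0; π[19]=1 (border 'a')
j=20 s[j]='d': k: 1→0; π[20]=0 (border '')
j=21 s[j]='c': π[21]=0 (border '')
j=22 s[j]='c': π[22]=0 (border '')
j=23 s[j]='a': π[23]=1 (border 'a')
j=24 s[j]='b': π[24]=2 (border 'ab')
j=25 s[j]='b': π[25]=3 (border 'abb')
j=26 s[j]='a': k: 3→0; π[26]=1 (border 'a')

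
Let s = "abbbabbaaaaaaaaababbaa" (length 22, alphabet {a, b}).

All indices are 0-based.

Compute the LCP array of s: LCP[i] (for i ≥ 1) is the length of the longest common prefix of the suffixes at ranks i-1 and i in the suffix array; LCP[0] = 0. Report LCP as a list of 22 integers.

sorted suffixes:
  #0 SA[0]=21  'a'
  #1 SA[1]=20  'aa'
  #2 SA[2]=7  'aaaaaaaaababbaa'
  #3 SA[3]=8  'aaaaaaaababbaa'
  #4 SA[4]=9  'aaaaaaababbaa'
  #5 SA[5]=10  'aaaaaababbaa'
  #6 SA[6]=11  'aaaaababbaa'
  #7 SA[7]=12  'aaaababbaa'
  #8 SA[8]=13  'aaababbaa'
  #9 SA[9]=14  'aababbaa'
  #10 SA[10]=15  'ababbaa'
  #11 SA[11]=17  'abbaa'
  #12 SA[12]=4  'abbaaaaaaaaababbaa'
  #13 SA[13]=0  'abbbabbaaaaaaaaababbaa'
  #14 SA[14]=19  'baa'
  #15 SA[15]=6  'baaaaaaaaababbaa'
  #16 SA[16]=16  'babbaa'
  #17 SA[17]=3  'babbaaaaaaaaababbaa'
  #18 SA[18]=18  'bbaa'
  #19 SA[19]=5  'bbaaaaaaaaababbaa'
  #20 SA[20]=2  'bbabbaaaaaaaaababbaa'
  #21 SA[21]=1  'bbbabbaaaaaaaaababbaa'

SA = [21, 20, 7, 8, 9, 10, 11, 12, 13, 14, 15, 17, 4, 0, 19, 6, 16, 3, 18, 5, 2, 1]
rank  pair      lcp
   1  s[21:],s[20:]  1  'a'
   2  s[20:],s[7:]  2  'aa'
   3  s[7:],s[8:]  8  'aaaaaaaa'
   4  s[8:],s[9:]  7  'aaaaaaa'
   5  s[9:],s[10:]  6  'aaaaaa'
   6  s[10:],s[11:]  5  'aaaaa'
   7  s[11:],s[12:]  4  'aaaa'
   8  s[12:],s[13:]  3  'aaa'
   9  s[13:],s[14:]  2  'aa'
  10  s[14:],s[15:]  1  'a'
  11  s[15:],s[17:]  2  'ab'
  12  s[17:],s[4:]  5  'abbaa'
  13  s[4:],s[0:]  3  'abb'
  14  s[0:],s[19:]  0  ''
  15  s[19:],s[6:]  3  'baa'
  16  s[6:],s[16:]  2  'ba'
  17  s[16:],s[3:]  6  'babbaa'
  18  s[3:],s[18:]  1  'b'
  19  s[18:],s[5:]  4  'bbaa'
  20  s[5:],s[2:]  3  'bba'
  21  s[2:],s[1:]  2  'bb'

[0, 1, 2, 8, 7, 6, 5, 4, 3, 2, 1, 2, 5, 3, 0, 3, 2, 6, 1, 4, 3, 2]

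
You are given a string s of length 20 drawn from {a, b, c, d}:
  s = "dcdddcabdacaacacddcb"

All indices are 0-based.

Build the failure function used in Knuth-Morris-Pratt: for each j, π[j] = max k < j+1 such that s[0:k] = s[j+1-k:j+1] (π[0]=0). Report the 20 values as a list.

π[0] = 0
j=1 s[j]='c': π[1]=0 (border '')
j=2 s[j]='d': π[2]=1 (border 'd')
j=3 s[j]='d': k: 1→0; π[3]=1 (border 'd')
j=4 s[j]='d': k: 1→0; π[4]=1 (border 'd')
j=5 s[j]='c': π[5]=2 (border 'dc')
j=6 s[j]='a': k: 2→0; π[6]=0 (border '')
j=7 s[j]='b': π[7]=0 (border '')
j=8 s[j]='d': π[8]=1 (border 'd')
j=9 s[j]='a': k: 1→0; π[9]=0 (border '')
j=10 s[j]='c': π[10]=0 (border '')
j=11 s[j]='a': π[11]=0 (border '')
j=12 s[j]='a': π[12]=0 (border '')
j=13 s[j]='c': π[13]=0 (border '')
j=14 s[j]='a': π[14]=0 (border '')
j=15 s[j]='c': π[15]=0 (border '')
j=16 s[j]='d': π[16]=1 (border 'd')
j=17 s[j]='d': k: 1→0; π[17]=1 (border 'd')
j=18 s[j]='c': π[18]=2 (border 'dc')
j=19 s[j]='b': k: 2→0; π[19]=0 (border '')

[0, 0, 1, 1, 1, 2, 0, 0, 1, 0, 0, 0, 0, 0, 0, 0, 1, 1, 2, 0]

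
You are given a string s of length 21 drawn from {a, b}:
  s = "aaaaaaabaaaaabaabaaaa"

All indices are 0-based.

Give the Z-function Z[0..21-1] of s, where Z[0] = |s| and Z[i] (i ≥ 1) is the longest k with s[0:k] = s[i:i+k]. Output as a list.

Z[0]=21
i=1: i≥r, start 0; Z[1]=6 extend→box=[1,7)
i=2: min(r-i=5, Z[1]=6)=5; Z[2]=5
i=3: min(r-i=4, Z[2]=5)=4; Z[3]=4
i=4: min(r-i=3, Z[3]=4)=3; Z[4]=3
i=5: min(r-i=2, Z[4]=3)=2; Z[5]=2
i=6: min(r-i=1, Z[5]=2)=1; Z[6]=1
i=7: i≥r, start 0; Z[7]=0
i=8: i≥r, start 0; Z[8]=5 extend→box=[8,13)
i=9: min(r-i=4, Z[1]=6)=4; Z[9]=4
i=10: min(r-i=3, Z[2]=5)=3; Z[10]=3
i=11: min(r-i=2, Z[3]=4)=2; Z[11]=2
i=12: min(r-i=1, Z[4]=3)=1; Z[12]=1
i=13: i≥r, start 0; Z[13]=0
i=14: i≥r, start 0; Z[14]=2 extend→box=[14,16)
i=15: min(r-i=1, Z[1]=6)=1; Z[15]=1
i=16: i≥r, start 0; Z[16]=0
i=17: i≥r, start 0; Z[17]=4 extend→box=[17,21)
i=18: min(r-i=3, Z[1]=6)=3; Z[18]=3
i=19: min(r-i=2, Z[2]=5)=2; Z[19]=2
i=20: min(r-i=1, Z[3]=4)=1; Z[20]=1

[21, 6, 5, 4, 3, 2, 1, 0, 5, 4, 3, 2, 1, 0, 2, 1, 0, 4, 3, 2, 1]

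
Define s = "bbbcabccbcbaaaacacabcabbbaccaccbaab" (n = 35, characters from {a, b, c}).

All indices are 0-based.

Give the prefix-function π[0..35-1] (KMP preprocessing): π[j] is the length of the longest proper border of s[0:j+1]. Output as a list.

[0, 1, 2, 0, 0, 1, 0, 0, 1, 0, 1, 0, 0, 0, 0, 0, 0, 0, 0, 1, 0, 0, 1, 2, 3, 0, 0, 0, 0, 0, 0, 1, 0, 0, 1]

π[0] = 0
j=1 s[j]='b': π[1]=1 (border 'b')
j=2 s[j]='b': π[2]=2 (border 'bb')
j=3 s[j]='c': k: 2→1→0; π[3]=0 (border '')
j=4 s[j]='a': π[4]=0 (border '')
j=5 s[j]='b': π[5]=1 (border 'b')
j=6 s[j]='c': k: 1→0; π[6]=0 (border '')
j=7 s[j]='c': π[7]=0 (border '')
j=8 s[j]='b': π[8]=1 (border 'b')
j=9 s[j]='c': k: 1→0; π[9]=0 (border '')
j=10 s[j]='b': π[10]=1 (border 'b')
j=11 s[j]='a': k: 1→0; π[11]=0 (border '')
j=12 s[j]='a': π[12]=0 (border '')
j=13 s[j]='a': π[13]=0 (border '')
j=14 s[j]='a': π[14]=0 (border '')
j=15 s[j]='c': π[15]=0 (border '')
j=16 s[j]='a': π[16]=0 (border '')
j=17 s[j]='c': π[17]=0 (border '')
j=18 s[j]='a': π[18]=0 (border '')
j=19 s[j]='b': π[19]=1 (border 'b')
j=20 s[j]='c': k: 1→0; π[20]=0 (border '')
j=21 s[j]='a': π[21]=0 (border '')
j=22 s[j]='b': π[22]=1 (border 'b')
j=23 s[j]='b': π[23]=2 (border 'bb')
j=24 s[j]='b': π[24]=3 (border 'bbb')
j=25 s[j]='a': k: 3→2→1→0; π[25]=0 (border '')
j=26 s[j]='c': π[26]=0 (border '')
j=27 s[j]='c': π[27]=0 (border '')
j=28 s[j]='a': π[28]=0 (border '')
j=29 s[j]='c': π[29]=0 (border '')
j=30 s[j]='c': π[30]=0 (border '')
j=31 s[j]='b': π[31]=1 (border 'b')
j=32 s[j]='a': k: 1→0; π[32]=0 (border '')
j=33 s[j]='a': π[33]=0 (border '')
j=34 s[j]='b': π[34]=1 (border 'b')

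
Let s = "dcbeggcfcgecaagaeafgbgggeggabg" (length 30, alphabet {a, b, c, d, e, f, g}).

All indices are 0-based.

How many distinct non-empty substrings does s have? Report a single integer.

sorted suffixes:
  #0 SA[0]=12  'aagaeafgbgggeggabg'
  #1 SA[1]=27  'abg'
  #2 SA[2]=15  'aeafgbgggeggabg'
  #3 SA[3]=17  'afgbgggeggabg'
  #4 SA[4]=13  'agaeafgbgggeggabg'
  #5 SA[5]=2  'beggcfcgecaagaeafgbgggeggabg'
  #6 SA[6]=28  'bg'
  #7 SA[7]=20  'bgggeggabg'
  #8 SA[8]=11  'caagaeafgbgggeggabg'
  #9 SA[9]=1  'cbeggcfcgecaagaeafgbgggeggabg'
  #10 SA[10]=6  'cfcgecaagaeafgbgggeggabg'
  #11 SA[11]=8  'cgecaagaeafgbgggeggabg'
  #12 SA[12]=0  'dcbeggcfcgecaagaeafgbgggeggabg'
  #13 SA[13]=16  'eafgbgggeggabg'
  #14 SA[14]=10  'ecaagaeafgbgggeggabg'
  #15 SA[15]=24  'eggabg'
  #16 SA[16]=3  'eggcfcgecaagaeafgbgggeggabg'
  #17 SA[17]=7  'fcgecaagaeafgbgggeggabg'
  #18 SA[18]=18  'fgbgggeggabg'
  #19 SA[19]=29  'g'
  #20 SA[20]=26  'gabg'
  #21 SA[21]=14  'gaeafgbgggeggabg'
  #22 SA[22]=19  'gbgggeggabg'
  #23 SA[23]=5  'gcfcgecaagaeafgbgggeggabg'
  #24 SA[24]=9  'gecaagaeafgbgggeggabg'
  #25 SA[25]=23  'geggabg'
  #26 SA[26]=25  'ggabg'
  #27 SA[27]=4  'ggcfcgecaagaeafgbgggeggabg'
  #28 SA[28]=22  'ggeggabg'
  #29 SA[29]=21  'gggeggabg'

SA = [12, 27, 15, 17, 13, 2, 28, 20, 11, 1, 6, 8, 0, 16, 10, 24, 3, 7, 18, 29, 26, 14, 19, 5, 9, 23, 25, 4, 22, 21]
[i] adj suffixes → lcp
  [1] 12/27 → 1 ('a')
  [2] 27/15 → 1 ('a')
  [3] 15/17 → 1 ('a')
  [4] 17/13 → 1 ('a')
  [5] 13/2 → 0 ('')
  [6] 2/28 → 1 ('b')
  [7] 28/20 → 2 ('bg')
  [8] 20/11 → 0 ('')
  [9] 11/1 → 1 ('c')
  [10] 1/6 → 1 ('c')
  [11] 6/8 → 1 ('c')
  [12] 8/0 → 0 ('')
  [13] 0/16 → 0 ('')
  [14] 16/10 → 1 ('e')
  [15] 10/24 → 1 ('e')
  [16] 24/3 → 3 ('egg')
  [17] 3/7 → 0 ('')
  [18] 7/18 → 1 ('f')
  [19] 18/29 → 0 ('')
  [20] 29/26 → 1 ('g')
  [21] 26/14 → 2 ('ga')
  [22] 14/19 → 1 ('g')
  [23] 19/5 → 1 ('g')
  [24] 5/9 → 1 ('g')
  [25] 9/23 → 2 ('ge')
  [26] 23/25 → 1 ('g')
  [27] 25/4 → 2 ('gg')
  [28] 4/22 → 2 ('gg')
  [29] 22/21 → 2 ('gg')

n(n+1)/2 = 30·31/2 = 465
Σ LCP = 0 + 1 + 1 + 1 + 1 + 0 + 1 + 2 + 0 + 1 + 1 + 1 + 0 + 0 + 1 + 1 + 3 + 0 + 1 + 0 + 1 + 2 + 1 + 1 + 1 + 2 + 1 + 2 + 2 + 2 = 31
distinct = 465 − 31 = 434

434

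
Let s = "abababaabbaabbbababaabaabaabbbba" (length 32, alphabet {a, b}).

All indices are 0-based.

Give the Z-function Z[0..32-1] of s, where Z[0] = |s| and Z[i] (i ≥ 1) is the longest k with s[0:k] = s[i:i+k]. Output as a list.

[32, 0, 5, 0, 3, 0, 1, 2, 0, 0, 1, 2, 0, 0, 0, 5, 0, 3, 0, 1, 3, 0, 1, 3, 0, 1, 2, 0, 0, 0, 0, 1]

Z[0]=32
i=1: fresh scan; Z[1]=0
i=2: fresh scan; Z[2]=5 scan→box=[2,7)
i=3: min(r-i=4, Z[1]=0)=0; Z[3]=0
i=4: min(r-i=3, Z[2]=5)=3; Z[4]=3
i=5: min(r-i=2, Z[3]=0)=0; Z[5]=0
i=6: min(r-i=1, Z[4]=3)=1; Z[6]=1
i=7: fresh scan; Z[7]=2 scan→box=[7,9)
i=8: min(r-i=1, Z[1]=0)=0; Z[8]=0
i=9: fresh scan; Z[9]=0
i=10: fresh scan; Z[10]=1 scan→box=[10,11)
i=11: fresh scan; Z[11]=2 scan→box=[11,13)
i=12: min(r-i=1, Z[1]=0)=0; Z[12]=0
i=13: fresh scan; Z[13]=0
i=14: fresh scan; Z[14]=0
i=15: fresh scan; Z[15]=5 scan→box=[15,20)
i=16: min(r-i=4, Z[1]=0)=0; Z[16]=0
i=17: min(r-i=3, Z[2]=5)=3; Z[17]=3
i=18: min(r-i=2, Z[3]=0)=0; Z[18]=0
i=19: min(r-i=1, Z[4]=3)=1; Z[19]=1
i=20: fresh scan; Z[20]=3 scan→box=[20,23)
i=21: min(r-i=2, Z[1]=0)=0; Z[21]=0
i=22: min(r-i=1, Z[2]=5)=1; Z[22]=1
i=23: fresh scan; Z[23]=3 scan→box=[23,26)
i=24: min(r-i=2, Z[1]=0)=0; Z[24]=0
i=25: min(r-i=1, Z[2]=5)=1; Z[25]=1
i=26: fresh scan; Z[26]=2 scan→box=[26,28)
i=27: min(r-i=1, Z[1]=0)=0; Z[27]=0
i=28: fresh scan; Z[28]=0
i=29: fresh scan; Z[29]=0
i=30: fresh scan; Z[30]=0
i=31: fresh scan; Z[31]=1 scan→box=[31,32)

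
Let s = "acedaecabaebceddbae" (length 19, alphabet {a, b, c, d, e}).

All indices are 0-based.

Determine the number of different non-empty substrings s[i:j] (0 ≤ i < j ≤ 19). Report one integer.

rank→(start, suffix):
  0 → (7, 'abaebceddbae')
  1 → (0, 'acedaecabaebceddbae')
  2 → (17, 'ae')
  3 → (9, 'aebceddbae')
  4 → (4, 'aecabaebceddbae')
  5 → (16, 'bae')
  6 → (8, 'baebceddbae')
  7 → (11, 'bceddbae')
  8 → (6, 'cabaebceddbae')
  9 → (1, 'cedaecabaebceddbae')
  10 → (12, 'ceddbae')
  11 → (3, 'daecabaebceddbae')
  12 → (15, 'dbae')
  13 → (14, 'ddbae')
  14 → (18, 'e')
  15 → (10, 'ebceddbae')
  16 → (5, 'ecabaebceddbae')
  17 → (2, 'edaecabaebceddbae')
  18 → (13, 'eddbae')

SA = [7, 0, 17, 9, 4, 16, 8, 11, 6, 1, 12, 3, 15, 14, 18, 10, 5, 2, 13]
[i] adj suffixes → lcp
  [1] 7/0 → 1 ('a')
  [2] 0/17 → 1 ('a')
  [3] 17/9 → 2 ('ae')
  [4] 9/4 → 2 ('ae')
  [5] 4/16 → 0 ('')
  [6] 16/8 → 3 ('bae')
  [7] 8/11 → 1 ('b')
  [8] 11/6 → 0 ('')
  [9] 6/1 → 1 ('c')
  [10] 1/12 → 3 ('ced')
  [11] 12/3 → 0 ('')
  [12] 3/15 → 1 ('d')
  [13] 15/14 → 1 ('d')
  [14] 14/18 → 0 ('')
  [15] 18/10 → 1 ('e')
  [16] 10/5 → 1 ('e')
  [17] 5/2 → 1 ('e')
  [18] 2/13 → 2 ('ed')

n(n+1)/2 = 19·20/2 = 190
Σ LCP = 0 + 1 + 1 + 2 + 2 + 0 + 3 + 1 + 0 + 1 + 3 + 0 + 1 + 1 + 0 + 1 + 1 + 1 + 2 = 21
distinct = 190 − 21 = 169

169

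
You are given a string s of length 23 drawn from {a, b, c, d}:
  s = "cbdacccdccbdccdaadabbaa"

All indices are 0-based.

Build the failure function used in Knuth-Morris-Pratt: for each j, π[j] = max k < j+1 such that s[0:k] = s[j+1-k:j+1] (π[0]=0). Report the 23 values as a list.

π[0] = 0
j=1 s[j]='b': π[1]=0 (border '')
j=2 s[j]='d': π[2]=0 (border '')
j=3 s[j]='a': π[3]=0 (border '')
j=4 s[j]='c': π[4]=1 (border 'c')
j=5 s[j]='c': k: 1→0; π[5]=1 (border 'c')
j=6 s[j]='c': k: 1→0; π[6]=1 (border 'c')
j=7 s[j]='d': k: 1→0; π[7]=0 (border '')
j=8 s[j]='c': π[8]=1 (border 'c')
j=9 s[j]='c': k: 1→0; π[9]=1 (border 'c')
j=10 s[j]='b': π[10]=2 (border 'cb')
j=11 s[j]='d': π[11]=3 (border 'cbd')
j=12 s[j]='c': k: 3→0; π[12]=1 (border 'c')
j=13 s[j]='c': k: 1→0; π[13]=1 (border 'c')
j=14 s[j]='d': k: 1→0; π[14]=0 (border '')
j=15 s[j]='a': π[15]=0 (border '')
j=16 s[j]='a': π[16]=0 (border '')
j=17 s[j]='d': π[17]=0 (border '')
j=18 s[j]='a': π[18]=0 (border '')
j=19 s[j]='b': π[19]=0 (border '')
j=20 s[j]='b': π[20]=0 (border '')
j=21 s[j]='a': π[21]=0 (border '')
j=22 s[j]='a': π[22]=0 (border '')

[0, 0, 0, 0, 1, 1, 1, 0, 1, 1, 2, 3, 1, 1, 0, 0, 0, 0, 0, 0, 0, 0, 0]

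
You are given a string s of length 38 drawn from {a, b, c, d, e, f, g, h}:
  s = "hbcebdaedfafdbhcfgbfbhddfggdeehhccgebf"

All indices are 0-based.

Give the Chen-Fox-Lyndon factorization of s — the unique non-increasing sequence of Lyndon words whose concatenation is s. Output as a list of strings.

emit factor 1: 'h' (i=0, period=1)
emit factor 2: 'bcebd' (i=1, period=5)
emit factor 3: 'aedfafdbhcfgbfbhddfggdeehhccgebf' (i=6, period=32)

["h", "bcebd", "aedfafdbhcfgbfbhddfggdeehhccgebf"]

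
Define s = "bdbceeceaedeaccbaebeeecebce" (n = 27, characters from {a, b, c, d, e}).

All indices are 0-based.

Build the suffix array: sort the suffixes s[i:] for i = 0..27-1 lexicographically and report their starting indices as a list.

[12, 16, 8, 15, 24, 2, 0, 18, 14, 13, 25, 6, 22, 3, 1, 10, 26, 11, 7, 23, 17, 5, 21, 9, 4, 20, 19]

rank→(start, suffix):
  0 → (12, 'accbaebeeecebce')
  1 → (16, 'aebeeecebce')
  2 → (8, 'aedeaccbaebeeecebce')
  3 → (15, 'baebeeecebce')
  4 → (24, 'bce')
  5 → (2, 'bceeceaedeaccbaebeeecebce')
  6 → (0, 'bdbceeceaedeaccbaebeeecebce')
  7 → (18, 'beeecebce')
  8 → (14, 'cbaebeeecebce')
  9 → (13, 'ccbaebeeecebce')
  10 → (25, 'ce')
  11 → (6, 'ceaedeaccbaebeeecebce')
  12 → (22, 'cebce')
  13 → (3, 'ceeceaedeaccbaebeeecebce')
  14 → (1, 'dbceeceaedeaccbaebeeecebce')
  15 → (10, 'deaccbaebeeecebce')
  16 → (26, 'e')
  17 → (11, 'eaccbaebeeecebce')
  18 → (7, 'eaedeaccbaebeeecebce')
  19 → (23, 'ebce')
  20 → (17, 'ebeeecebce')
  21 → (5, 'eceaedeaccbaebeeecebce')
  22 → (21, 'ecebce')
  23 → (9, 'edeaccbaebeeecebce')
  24 → (4, 'eeceaedeaccbaebeeecebce')
  25 → (20, 'eecebce')
  26 → (19, 'eeecebce')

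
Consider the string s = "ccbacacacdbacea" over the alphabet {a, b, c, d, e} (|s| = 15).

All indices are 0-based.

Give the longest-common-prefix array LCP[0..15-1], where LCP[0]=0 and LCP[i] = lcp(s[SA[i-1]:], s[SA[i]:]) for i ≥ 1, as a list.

rank | idx | suffix
   0 |  14 | a
   1 |   3 | acacacdbacea
   2 |   5 | acacdbacea
   3 |   7 | acdbacea
   4 |  11 | acea
   5 |   2 | bacacacdbacea
   6 |  10 | bacea
   7 |   4 | cacacdbacea
   8 |   6 | cacdbacea
   9 |   1 | cbacacacdbacea
  10 |   0 | ccbacacacdbacea
  11 |   8 | cdbacea
  12 |  12 | cea
  13 |   9 | dbacea
  14 |  13 | ea

SA = [14, 3, 5, 7, 11, 2, 10, 4, 6, 1, 0, 8, 12, 9, 13]
rank  pair      lcp
   1  s[14:],s[3:]  1  'a'
   2  s[3:],s[5:]  4  'acac'
   3  s[5:],s[7:]  2  'ac'
   4  s[7:],s[11:]  2  'ac'
   5  s[11:],s[2:]  0  ''
   6  s[2:],s[10:]  3  'bac'
   7  s[10:],s[4:]  0  ''
   8  s[4:],s[6:]  3  'cac'
   9  s[6:],s[1:]  1  'c'
  10  s[1:],s[0:]  1  'c'
  11  s[0:],s[8:]  1  'c'
  12  s[8:],s[12:]  1  'c'
  13  s[12:],s[9:]  0  ''
  14  s[9:],s[13:]  0  ''

[0, 1, 4, 2, 2, 0, 3, 0, 3, 1, 1, 1, 1, 0, 0]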